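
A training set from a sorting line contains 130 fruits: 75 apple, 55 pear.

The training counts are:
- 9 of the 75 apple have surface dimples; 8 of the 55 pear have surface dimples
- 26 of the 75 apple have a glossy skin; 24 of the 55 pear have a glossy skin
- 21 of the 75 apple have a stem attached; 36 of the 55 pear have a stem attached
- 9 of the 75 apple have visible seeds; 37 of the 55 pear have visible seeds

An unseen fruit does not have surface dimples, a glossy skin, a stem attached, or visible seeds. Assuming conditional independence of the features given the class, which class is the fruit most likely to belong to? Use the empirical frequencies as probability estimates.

apple

apple: (75/130) × (66/75) × (49/75) × (54/75) × (66/75) ≈ 0.21016
pear: (55/130) × (47/55) × (31/55) × (19/55) × (18/55) ≈ 0.0230385
Highest score → apple.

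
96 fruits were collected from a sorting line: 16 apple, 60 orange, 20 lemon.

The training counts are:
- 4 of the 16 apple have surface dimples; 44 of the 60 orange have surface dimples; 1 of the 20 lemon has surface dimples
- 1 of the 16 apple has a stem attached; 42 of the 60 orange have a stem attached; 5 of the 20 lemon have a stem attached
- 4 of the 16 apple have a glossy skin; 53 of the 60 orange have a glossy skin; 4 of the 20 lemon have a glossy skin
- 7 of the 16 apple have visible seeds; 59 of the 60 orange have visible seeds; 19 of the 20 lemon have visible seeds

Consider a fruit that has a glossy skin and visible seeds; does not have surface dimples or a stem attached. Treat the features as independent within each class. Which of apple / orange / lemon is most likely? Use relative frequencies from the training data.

orange

apple: (16/96) × (12/16) × (15/16) × (4/16) × (7/16) = 0.0128173828125
orange: (60/96) × (16/60) × (18/60) × (53/60) × (59/60) ≈ 0.0434306
lemon: (20/96) × (19/20) × (15/20) × (4/20) × (19/20) = 0.028203125
Highest score → orange.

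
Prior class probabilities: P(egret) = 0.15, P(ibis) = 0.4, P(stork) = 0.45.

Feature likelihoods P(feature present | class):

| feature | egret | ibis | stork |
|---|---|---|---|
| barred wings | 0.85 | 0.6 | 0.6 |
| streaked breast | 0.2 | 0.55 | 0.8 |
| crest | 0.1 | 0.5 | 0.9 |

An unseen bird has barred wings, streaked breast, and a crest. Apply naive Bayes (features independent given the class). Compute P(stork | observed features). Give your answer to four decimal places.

0.7393

egret: 0.15 × 0.85 × 0.2 × 0.1 = 0.00255
ibis: 0.4 × 0.6 × 0.55 × 0.5 = 0.066
stork: 0.45 × 0.6 × 0.8 × 0.9 = 0.1944
P(stork | x) = 0.1944 / 0.26295 ≈ 0.7393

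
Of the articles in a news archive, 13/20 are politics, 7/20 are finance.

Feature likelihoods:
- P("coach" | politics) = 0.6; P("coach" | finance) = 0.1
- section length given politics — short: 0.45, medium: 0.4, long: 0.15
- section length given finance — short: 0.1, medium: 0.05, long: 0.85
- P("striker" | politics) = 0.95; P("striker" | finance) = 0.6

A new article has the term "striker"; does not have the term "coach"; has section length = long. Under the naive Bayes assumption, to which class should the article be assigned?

politics: 0.65 × (1−0.6) × 0.15 × 0.95 = 0.03705
finance: 0.35 × (1−0.1) × 0.85 × 0.6 = 0.16065
Highest score → finance.

finance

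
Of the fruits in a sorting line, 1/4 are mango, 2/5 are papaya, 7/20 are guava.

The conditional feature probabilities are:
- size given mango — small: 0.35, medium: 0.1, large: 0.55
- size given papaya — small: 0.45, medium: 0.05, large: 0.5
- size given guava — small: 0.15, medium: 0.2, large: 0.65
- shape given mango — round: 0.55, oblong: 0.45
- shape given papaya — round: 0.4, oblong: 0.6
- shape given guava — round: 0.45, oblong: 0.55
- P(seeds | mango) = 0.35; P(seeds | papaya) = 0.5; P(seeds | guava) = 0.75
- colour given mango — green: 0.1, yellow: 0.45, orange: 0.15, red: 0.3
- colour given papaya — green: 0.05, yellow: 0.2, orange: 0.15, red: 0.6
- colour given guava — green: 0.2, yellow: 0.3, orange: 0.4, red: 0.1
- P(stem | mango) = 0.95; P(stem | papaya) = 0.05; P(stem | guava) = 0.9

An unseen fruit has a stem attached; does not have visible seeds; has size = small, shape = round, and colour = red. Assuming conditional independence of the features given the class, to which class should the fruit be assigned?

mango: 0.25 × 0.35 × 0.55 × (1−0.35) × 0.3 × 0.95 = 0.00891515625
papaya: 0.4 × 0.45 × 0.4 × (1−0.5) × 0.6 × 0.05 = 0.00108
guava: 0.35 × 0.15 × 0.45 × (1−0.75) × 0.1 × 0.9 = 0.0005315625
Highest score → mango.

mango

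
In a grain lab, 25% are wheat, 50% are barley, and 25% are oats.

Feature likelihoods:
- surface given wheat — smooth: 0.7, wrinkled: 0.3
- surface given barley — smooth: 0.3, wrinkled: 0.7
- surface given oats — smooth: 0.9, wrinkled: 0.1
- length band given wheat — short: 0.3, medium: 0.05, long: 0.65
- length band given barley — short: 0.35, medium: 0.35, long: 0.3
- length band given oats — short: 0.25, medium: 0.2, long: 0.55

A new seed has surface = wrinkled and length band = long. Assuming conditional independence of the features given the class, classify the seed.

wheat: 0.25 × 0.3 × 0.65 = 0.04875
barley: 0.5 × 0.7 × 0.3 = 0.105
oats: 0.25 × 0.1 × 0.55 = 0.01375
Highest score → barley.

barley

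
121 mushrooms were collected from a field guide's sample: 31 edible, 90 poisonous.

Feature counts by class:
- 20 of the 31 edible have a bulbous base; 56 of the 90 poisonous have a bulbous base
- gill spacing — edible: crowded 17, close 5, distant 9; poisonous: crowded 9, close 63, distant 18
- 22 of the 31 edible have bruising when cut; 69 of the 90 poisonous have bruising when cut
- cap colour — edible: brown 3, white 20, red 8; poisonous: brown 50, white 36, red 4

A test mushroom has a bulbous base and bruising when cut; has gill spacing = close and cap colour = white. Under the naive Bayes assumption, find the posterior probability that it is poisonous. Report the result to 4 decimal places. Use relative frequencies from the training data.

0.8906

edible: (31/121) × (20/31) × (5/31) × (22/31) × (20/31) ≈ 0.0122062
poisonous: (90/121) × (56/90) × (63/90) × (69/90) × (36/90) ≈ 0.0993499
P(poisonous | x) = 0.0993499 / 0.1115561 ≈ 0.8906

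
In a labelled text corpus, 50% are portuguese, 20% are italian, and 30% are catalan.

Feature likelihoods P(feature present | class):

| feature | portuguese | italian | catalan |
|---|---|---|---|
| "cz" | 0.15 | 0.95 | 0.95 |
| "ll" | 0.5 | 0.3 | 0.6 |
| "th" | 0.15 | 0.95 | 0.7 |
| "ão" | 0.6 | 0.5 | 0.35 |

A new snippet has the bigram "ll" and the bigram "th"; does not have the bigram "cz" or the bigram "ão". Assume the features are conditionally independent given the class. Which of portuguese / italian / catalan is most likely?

portuguese

portuguese: 0.5 × (1−0.15) × 0.5 × 0.15 × (1−0.6) = 0.01275
italian: 0.2 × (1−0.95) × 0.3 × 0.95 × (1−0.5) = 0.001425
catalan: 0.3 × (1−0.95) × 0.6 × 0.7 × (1−0.35) = 0.004095
Highest score → portuguese.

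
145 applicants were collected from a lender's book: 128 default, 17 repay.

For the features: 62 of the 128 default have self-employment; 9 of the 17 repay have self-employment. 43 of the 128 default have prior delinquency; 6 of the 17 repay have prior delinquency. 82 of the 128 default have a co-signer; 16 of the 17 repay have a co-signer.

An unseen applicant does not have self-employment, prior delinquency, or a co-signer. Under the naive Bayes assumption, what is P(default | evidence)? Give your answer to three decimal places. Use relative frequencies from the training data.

0.981

default: (128/145) × (66/128) × (85/128) × (46/128) ≈ 0.108626
repay: (17/145) × (8/17) × (11/17) × (1/17) ≈ 0.00209999
P(default | x) = 0.108626 / 0.11072599 ≈ 0.981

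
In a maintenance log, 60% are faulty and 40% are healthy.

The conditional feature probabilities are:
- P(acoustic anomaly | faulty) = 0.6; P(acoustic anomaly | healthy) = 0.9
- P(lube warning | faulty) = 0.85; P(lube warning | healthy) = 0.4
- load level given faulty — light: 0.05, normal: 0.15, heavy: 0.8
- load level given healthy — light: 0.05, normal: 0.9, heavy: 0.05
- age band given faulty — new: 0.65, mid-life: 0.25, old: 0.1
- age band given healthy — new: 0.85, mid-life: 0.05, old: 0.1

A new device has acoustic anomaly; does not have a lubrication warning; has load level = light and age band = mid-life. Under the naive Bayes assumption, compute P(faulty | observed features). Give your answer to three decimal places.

faulty: 0.6 × 0.6 × (1−0.85) × 0.05 × 0.25 = 0.000675
healthy: 0.4 × 0.9 × (1−0.4) × 0.05 × 0.05 = 0.00054
P(faulty | x) = 0.000675 / 0.001215 ≈ 0.556

0.556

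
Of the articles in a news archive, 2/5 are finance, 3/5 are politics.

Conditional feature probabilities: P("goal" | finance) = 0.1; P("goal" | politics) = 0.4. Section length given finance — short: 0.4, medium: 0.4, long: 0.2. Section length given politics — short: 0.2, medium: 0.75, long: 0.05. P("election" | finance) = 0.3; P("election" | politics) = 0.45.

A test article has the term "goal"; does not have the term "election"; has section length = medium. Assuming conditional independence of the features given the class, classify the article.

finance: 0.4 × 0.1 × 0.4 × (1−0.3) = 0.0112
politics: 0.6 × 0.4 × 0.75 × (1−0.45) = 0.099
Highest score → politics.

politics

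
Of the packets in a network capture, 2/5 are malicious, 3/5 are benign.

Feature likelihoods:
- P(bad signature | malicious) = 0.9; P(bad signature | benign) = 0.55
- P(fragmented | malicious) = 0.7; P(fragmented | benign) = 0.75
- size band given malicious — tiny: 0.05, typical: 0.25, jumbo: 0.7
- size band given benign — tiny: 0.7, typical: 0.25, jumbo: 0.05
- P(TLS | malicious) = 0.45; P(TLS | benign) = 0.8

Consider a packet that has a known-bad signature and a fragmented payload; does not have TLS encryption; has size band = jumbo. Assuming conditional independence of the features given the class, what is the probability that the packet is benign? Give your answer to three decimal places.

malicious: 0.4 × 0.9 × 0.7 × 0.7 × (1−0.45) = 0.09702
benign: 0.6 × 0.55 × 0.75 × 0.05 × (1−0.8) = 0.002475
P(benign | x) = 0.002475 / 0.099495 ≈ 0.025

0.025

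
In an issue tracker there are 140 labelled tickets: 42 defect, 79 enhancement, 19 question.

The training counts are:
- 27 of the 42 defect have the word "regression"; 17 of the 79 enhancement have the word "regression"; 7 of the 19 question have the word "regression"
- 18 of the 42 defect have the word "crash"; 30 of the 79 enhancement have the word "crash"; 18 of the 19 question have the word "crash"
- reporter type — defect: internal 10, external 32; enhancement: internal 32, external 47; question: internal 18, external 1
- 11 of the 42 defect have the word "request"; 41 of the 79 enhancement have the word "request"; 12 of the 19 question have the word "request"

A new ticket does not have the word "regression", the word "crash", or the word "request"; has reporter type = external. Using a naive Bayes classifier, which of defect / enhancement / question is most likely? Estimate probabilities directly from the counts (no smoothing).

enhancement

defect: (42/140) × (15/42) × (24/42) × (32/42) × (31/42) ≈ 0.0344301
enhancement: (79/140) × (62/79) × (49/79) × (47/79) × (38/79) ≈ 0.0786068
question: (19/140) × (12/19) × (1/19) × (1/19) × (7/19) ≈ 0.0000874763
Highest score → enhancement.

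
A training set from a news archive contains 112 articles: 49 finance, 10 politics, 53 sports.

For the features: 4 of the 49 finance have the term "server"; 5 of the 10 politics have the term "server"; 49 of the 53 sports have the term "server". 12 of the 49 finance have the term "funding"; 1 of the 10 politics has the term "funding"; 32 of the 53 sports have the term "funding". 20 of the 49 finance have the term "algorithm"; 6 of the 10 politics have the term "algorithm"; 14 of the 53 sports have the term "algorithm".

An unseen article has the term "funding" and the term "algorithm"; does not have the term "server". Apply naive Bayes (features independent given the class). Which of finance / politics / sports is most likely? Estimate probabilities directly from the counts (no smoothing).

finance

finance: (49/112) × (45/49) × (12/49) × (20/49) ≈ 0.0401618
politics: (10/112) × (5/10) × (1/10) × (6/10) ≈ 0.00267857
sports: (53/112) × (4/53) × (32/53) × (14/53) ≈ 0.00569598
Highest score → finance.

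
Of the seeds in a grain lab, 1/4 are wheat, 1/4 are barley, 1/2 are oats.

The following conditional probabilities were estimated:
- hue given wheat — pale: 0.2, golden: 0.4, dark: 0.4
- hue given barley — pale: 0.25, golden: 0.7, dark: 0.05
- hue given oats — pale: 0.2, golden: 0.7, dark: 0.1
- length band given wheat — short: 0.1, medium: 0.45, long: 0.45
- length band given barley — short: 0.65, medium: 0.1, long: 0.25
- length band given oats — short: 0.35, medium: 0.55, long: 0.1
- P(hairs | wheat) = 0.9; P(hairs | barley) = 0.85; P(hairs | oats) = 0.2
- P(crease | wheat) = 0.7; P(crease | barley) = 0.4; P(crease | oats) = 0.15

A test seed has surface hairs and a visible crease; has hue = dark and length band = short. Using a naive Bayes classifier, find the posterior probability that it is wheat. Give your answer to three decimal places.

0.657

wheat: 0.25 × 0.4 × 0.1 × 0.9 × 0.7 = 0.0063
barley: 0.25 × 0.05 × 0.65 × 0.85 × 0.4 = 0.0027625
oats: 0.5 × 0.1 × 0.35 × 0.2 × 0.15 = 0.000525
P(wheat | x) = 0.0063 / 0.0095875 ≈ 0.657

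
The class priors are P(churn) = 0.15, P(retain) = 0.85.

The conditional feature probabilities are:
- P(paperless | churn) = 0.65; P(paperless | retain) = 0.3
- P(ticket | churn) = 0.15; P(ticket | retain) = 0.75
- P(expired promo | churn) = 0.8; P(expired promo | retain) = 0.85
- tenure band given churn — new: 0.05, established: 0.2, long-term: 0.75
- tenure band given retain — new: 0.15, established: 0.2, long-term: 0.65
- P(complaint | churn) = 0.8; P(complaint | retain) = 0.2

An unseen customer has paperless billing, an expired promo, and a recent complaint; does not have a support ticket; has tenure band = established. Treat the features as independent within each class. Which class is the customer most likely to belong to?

churn: 0.15 × 0.65 × (1−0.15) × 0.8 × 0.2 × 0.8 = 0.010608
retain: 0.85 × 0.3 × (1−0.75) × 0.85 × 0.2 × 0.2 = 0.0021675
Highest score → churn.

churn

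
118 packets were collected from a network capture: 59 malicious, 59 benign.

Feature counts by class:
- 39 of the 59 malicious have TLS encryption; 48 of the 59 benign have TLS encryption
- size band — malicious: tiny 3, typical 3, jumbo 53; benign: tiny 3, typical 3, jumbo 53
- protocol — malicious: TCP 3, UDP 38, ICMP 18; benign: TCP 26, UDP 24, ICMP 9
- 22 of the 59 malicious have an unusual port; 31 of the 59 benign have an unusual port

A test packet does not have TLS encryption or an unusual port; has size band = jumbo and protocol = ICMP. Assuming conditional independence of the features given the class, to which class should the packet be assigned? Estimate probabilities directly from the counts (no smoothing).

malicious

malicious: (59/118) × (20/59) × (53/59) × (18/59) × (37/59) ≈ 0.0291301
benign: (59/118) × (11/59) × (53/59) × (9/59) × (28/59) ≈ 0.00606221
Highest score → malicious.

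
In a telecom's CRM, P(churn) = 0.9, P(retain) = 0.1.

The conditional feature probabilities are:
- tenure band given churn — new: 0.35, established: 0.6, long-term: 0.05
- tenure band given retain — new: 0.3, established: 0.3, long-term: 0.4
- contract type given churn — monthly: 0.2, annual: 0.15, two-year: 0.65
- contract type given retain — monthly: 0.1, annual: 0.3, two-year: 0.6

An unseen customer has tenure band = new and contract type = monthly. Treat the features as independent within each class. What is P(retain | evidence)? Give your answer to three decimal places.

churn: 0.9 × 0.35 × 0.2 = 0.063
retain: 0.1 × 0.3 × 0.1 = 0.003
P(retain | x) = 0.003 / 0.066 ≈ 0.045

0.045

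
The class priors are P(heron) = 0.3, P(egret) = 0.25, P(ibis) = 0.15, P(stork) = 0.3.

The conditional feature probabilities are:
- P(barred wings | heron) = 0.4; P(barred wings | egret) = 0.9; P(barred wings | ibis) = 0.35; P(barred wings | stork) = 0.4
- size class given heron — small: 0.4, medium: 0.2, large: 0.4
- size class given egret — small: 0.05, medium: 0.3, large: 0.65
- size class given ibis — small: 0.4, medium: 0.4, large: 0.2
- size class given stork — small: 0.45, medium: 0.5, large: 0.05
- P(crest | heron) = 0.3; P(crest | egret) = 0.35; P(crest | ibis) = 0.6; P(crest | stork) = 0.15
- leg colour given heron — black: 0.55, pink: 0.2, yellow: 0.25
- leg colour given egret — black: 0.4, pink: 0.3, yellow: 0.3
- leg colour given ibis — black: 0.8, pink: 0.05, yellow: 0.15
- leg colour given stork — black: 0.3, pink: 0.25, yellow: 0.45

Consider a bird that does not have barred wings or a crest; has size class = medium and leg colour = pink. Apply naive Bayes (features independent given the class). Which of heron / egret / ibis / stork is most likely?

stork

heron: 0.3 × (1−0.4) × 0.2 × (1−0.3) × 0.2 = 0.00504
egret: 0.25 × (1−0.9) × 0.3 × (1−0.35) × 0.3 = 0.0014625
ibis: 0.15 × (1−0.35) × 0.4 × (1−0.6) × 0.05 = 0.00078
stork: 0.3 × (1−0.4) × 0.5 × (1−0.15) × 0.25 = 0.019125
Highest score → stork.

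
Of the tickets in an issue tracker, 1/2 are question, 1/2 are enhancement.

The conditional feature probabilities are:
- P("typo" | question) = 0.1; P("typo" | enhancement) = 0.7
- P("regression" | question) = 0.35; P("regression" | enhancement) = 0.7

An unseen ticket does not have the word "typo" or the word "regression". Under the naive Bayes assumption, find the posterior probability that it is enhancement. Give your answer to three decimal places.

0.133

question: 0.5 × (1−0.1) × (1−0.35) = 0.2925
enhancement: 0.5 × (1−0.7) × (1−0.7) = 0.045
P(enhancement | x) = 0.045 / 0.3375 ≈ 0.133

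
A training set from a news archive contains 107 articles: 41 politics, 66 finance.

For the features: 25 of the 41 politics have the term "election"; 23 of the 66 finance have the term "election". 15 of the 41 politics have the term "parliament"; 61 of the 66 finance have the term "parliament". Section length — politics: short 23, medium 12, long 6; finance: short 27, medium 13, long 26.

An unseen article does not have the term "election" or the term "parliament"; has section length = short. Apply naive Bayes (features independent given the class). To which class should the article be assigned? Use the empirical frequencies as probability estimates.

politics

politics: (41/107) × (16/41) × (26/41) × (23/41) ≈ 0.0531949
finance: (66/107) × (43/66) × (5/66) × (27/66) ≈ 0.0124546
Highest score → politics.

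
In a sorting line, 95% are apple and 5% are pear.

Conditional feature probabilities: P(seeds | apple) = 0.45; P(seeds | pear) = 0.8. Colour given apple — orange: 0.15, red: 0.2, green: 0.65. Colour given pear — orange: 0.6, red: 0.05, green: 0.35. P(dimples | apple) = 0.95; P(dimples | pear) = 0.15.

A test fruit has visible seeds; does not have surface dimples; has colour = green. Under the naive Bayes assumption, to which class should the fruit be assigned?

apple: 0.95 × 0.45 × 0.65 × (1−0.95) = 0.01389375
pear: 0.05 × 0.8 × 0.35 × (1−0.15) = 0.0119
Highest score → apple.

apple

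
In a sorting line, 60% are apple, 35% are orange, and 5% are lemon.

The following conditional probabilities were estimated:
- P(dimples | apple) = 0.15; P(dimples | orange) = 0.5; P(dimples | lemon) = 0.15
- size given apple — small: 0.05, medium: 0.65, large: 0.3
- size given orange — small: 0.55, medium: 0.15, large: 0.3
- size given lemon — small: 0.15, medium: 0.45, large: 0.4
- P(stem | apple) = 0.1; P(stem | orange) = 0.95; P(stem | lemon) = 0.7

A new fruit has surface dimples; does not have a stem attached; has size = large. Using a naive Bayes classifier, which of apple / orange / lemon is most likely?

apple: 0.6 × 0.15 × 0.3 × (1−0.1) = 0.0243
orange: 0.35 × 0.5 × 0.3 × (1−0.95) = 0.002625
lemon: 0.05 × 0.15 × 0.4 × (1−0.7) = 0.0009
Highest score → apple.

apple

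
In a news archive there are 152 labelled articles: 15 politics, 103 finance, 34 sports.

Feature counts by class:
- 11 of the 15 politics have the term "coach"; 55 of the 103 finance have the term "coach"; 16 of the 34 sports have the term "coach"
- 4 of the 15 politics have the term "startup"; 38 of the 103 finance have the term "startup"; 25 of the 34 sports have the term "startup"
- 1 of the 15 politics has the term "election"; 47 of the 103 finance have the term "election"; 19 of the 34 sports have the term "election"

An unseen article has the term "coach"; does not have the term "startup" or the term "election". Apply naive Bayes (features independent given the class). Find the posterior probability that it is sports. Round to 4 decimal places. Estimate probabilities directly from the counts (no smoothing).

politics: (15/152) × (11/15) × (11/15) × (14/15) ≈ 0.0495322
finance: (103/152) × (55/103) × (65/103) × (56/103) ≈ 0.12415
sports: (34/152) × (16/34) × (9/34) × (15/34) ≈ 0.0122928
P(sports | x) = 0.0122928 / 0.185975 ≈ 0.0661

0.0661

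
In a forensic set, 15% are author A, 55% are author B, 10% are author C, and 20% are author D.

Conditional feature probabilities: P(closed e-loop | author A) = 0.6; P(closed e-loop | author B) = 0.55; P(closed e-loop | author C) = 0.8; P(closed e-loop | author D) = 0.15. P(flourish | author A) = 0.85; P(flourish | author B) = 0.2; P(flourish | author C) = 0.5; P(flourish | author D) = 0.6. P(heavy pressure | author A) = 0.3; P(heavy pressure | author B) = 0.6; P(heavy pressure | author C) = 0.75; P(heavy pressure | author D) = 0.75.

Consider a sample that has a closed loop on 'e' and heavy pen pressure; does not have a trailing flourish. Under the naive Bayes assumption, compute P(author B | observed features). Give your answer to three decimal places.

author A: 0.15 × 0.6 × (1−0.85) × 0.3 = 0.00405
author B: 0.55 × 0.55 × (1−0.2) × 0.6 = 0.1452
author C: 0.1 × 0.8 × (1−0.5) × 0.75 = 0.03
author D: 0.2 × 0.15 × (1−0.6) × 0.75 = 0.009
P(author B | x) = 0.1452 / 0.18825 ≈ 0.771

0.771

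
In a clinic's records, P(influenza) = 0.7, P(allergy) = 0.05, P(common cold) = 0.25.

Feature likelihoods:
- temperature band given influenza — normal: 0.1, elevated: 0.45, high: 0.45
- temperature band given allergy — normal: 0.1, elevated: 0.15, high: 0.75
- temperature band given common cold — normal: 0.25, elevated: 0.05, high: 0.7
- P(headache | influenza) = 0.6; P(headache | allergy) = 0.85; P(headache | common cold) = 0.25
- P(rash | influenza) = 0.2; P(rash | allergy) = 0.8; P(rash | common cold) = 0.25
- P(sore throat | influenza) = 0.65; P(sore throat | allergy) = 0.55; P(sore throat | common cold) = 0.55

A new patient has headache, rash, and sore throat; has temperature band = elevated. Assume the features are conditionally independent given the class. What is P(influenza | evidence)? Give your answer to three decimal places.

influenza: 0.7 × 0.45 × 0.6 × 0.2 × 0.65 = 0.02457
allergy: 0.05 × 0.15 × 0.85 × 0.8 × 0.55 = 0.002805
common cold: 0.25 × 0.05 × 0.25 × 0.25 × 0.55 = 0.0004296875
P(influenza | x) = 0.02457 / 0.0278046875 ≈ 0.884

0.884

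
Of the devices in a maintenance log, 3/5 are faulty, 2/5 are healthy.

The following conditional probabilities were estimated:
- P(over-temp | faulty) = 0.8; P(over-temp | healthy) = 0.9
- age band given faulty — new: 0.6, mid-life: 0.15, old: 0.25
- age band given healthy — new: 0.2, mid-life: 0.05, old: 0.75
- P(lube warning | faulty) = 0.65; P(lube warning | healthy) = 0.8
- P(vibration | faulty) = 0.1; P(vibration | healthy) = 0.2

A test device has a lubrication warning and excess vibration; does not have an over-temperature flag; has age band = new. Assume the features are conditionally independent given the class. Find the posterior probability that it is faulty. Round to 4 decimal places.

faulty: 0.6 × (1−0.8) × 0.6 × 0.65 × 0.1 = 0.00468
healthy: 0.4 × (1−0.9) × 0.2 × 0.8 × 0.2 = 0.00128
P(faulty | x) = 0.00468 / 0.00596 ≈ 0.7852

0.7852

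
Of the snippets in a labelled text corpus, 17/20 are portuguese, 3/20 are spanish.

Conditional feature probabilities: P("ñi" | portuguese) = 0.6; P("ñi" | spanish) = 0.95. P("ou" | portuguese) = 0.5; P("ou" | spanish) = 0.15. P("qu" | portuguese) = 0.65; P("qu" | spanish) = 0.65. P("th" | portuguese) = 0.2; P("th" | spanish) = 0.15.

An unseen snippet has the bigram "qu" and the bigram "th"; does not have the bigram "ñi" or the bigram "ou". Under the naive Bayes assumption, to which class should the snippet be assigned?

portuguese: 0.85 × (1−0.6) × (1−0.5) × 0.65 × 0.2 = 0.0221
spanish: 0.15 × (1−0.95) × (1−0.15) × 0.65 × 0.15 = 0.0006215625
Highest score → portuguese.

portuguese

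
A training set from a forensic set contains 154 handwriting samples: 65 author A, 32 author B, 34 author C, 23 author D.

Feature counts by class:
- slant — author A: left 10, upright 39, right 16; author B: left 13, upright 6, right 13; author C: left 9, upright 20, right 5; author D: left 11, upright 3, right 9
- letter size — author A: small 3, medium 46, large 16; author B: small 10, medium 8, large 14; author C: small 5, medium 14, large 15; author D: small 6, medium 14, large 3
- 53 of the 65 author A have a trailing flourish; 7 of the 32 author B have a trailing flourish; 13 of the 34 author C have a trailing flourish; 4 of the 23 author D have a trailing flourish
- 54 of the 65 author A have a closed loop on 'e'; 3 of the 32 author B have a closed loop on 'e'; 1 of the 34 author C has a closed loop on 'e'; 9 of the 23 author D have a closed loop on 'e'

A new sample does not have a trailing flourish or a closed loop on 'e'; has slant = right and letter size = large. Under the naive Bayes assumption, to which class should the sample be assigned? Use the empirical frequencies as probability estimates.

author B

author A: (65/154) × (16/65) × (16/65) × (12/65) × (11/65) ≈ 0.000799012
author B: (32/154) × (13/32) × (14/32) × (25/32) × (29/32) ≈ 0.026148
author C: (34/154) × (5/34) × (15/34) × (21/34) × (33/34) ≈ 0.00858691
author D: (23/154) × (9/23) × (3/23) × (19/23) × (14/23) ≈ 0.00383302
Highest score → author B.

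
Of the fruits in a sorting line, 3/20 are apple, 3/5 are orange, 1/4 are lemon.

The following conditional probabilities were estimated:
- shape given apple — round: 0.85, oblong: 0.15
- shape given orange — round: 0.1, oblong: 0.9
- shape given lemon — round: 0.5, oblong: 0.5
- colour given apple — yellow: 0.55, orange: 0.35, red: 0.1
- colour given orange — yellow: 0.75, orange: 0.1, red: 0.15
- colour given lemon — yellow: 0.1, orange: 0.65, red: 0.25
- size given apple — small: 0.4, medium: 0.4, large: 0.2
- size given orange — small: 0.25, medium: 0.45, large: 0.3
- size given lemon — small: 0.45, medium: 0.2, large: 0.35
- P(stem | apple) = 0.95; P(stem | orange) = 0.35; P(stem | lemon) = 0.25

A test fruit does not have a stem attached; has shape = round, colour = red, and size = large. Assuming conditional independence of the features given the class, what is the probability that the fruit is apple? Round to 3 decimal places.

0.013

apple: 0.15 × 0.85 × 0.1 × 0.2 × (1−0.95) = 0.0001275
orange: 0.6 × 0.1 × 0.15 × 0.3 × (1−0.35) = 0.001755
lemon: 0.25 × 0.5 × 0.25 × 0.35 × (1−0.25) = 0.008203125
P(apple | x) = 0.0001275 / 0.010085625 ≈ 0.013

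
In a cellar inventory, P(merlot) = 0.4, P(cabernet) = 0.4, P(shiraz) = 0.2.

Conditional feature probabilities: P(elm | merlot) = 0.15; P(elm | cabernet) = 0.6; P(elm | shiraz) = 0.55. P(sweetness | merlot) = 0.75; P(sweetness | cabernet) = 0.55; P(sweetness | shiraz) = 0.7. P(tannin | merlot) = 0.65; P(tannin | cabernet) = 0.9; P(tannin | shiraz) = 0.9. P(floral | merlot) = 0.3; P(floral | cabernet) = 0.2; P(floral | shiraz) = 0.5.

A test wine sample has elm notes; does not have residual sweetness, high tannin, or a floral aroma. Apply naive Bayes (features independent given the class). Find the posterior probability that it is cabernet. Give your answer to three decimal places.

0.619

merlot: 0.4 × 0.15 × (1−0.75) × (1−0.65) × (1−0.3) = 0.003675
cabernet: 0.4 × 0.6 × (1−0.55) × (1−0.9) × (1−0.2) = 0.00864
shiraz: 0.2 × 0.55 × (1−0.7) × (1−0.9) × (1−0.5) = 0.00165
P(cabernet | x) = 0.00864 / 0.013965 ≈ 0.619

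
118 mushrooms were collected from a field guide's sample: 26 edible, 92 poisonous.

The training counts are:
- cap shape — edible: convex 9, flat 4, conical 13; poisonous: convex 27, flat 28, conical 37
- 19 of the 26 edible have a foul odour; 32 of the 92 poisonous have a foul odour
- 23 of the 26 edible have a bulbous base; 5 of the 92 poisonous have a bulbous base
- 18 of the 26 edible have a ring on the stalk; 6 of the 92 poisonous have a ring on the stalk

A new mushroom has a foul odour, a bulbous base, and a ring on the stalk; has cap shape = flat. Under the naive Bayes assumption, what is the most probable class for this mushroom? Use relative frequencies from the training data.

edible: (26/118) × (4/26) × (19/26) × (23/26) × (18/26) ≈ 0.0151709
poisonous: (92/118) × (28/92) × (32/92) × (5/92) × (6/92) ≈ 0.000292539
Highest score → edible.

edible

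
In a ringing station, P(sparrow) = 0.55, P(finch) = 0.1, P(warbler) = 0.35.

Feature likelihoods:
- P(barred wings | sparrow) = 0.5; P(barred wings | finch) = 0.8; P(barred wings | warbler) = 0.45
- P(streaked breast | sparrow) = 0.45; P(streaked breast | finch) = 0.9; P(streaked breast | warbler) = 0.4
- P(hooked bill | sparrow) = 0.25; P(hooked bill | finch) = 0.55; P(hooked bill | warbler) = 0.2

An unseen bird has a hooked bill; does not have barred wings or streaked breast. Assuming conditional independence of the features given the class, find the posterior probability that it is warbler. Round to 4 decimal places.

0.3725

sparrow: 0.55 × (1−0.5) × (1−0.45) × 0.25 = 0.0378125
finch: 0.1 × (1−0.8) × (1−0.9) × 0.55 = 0.0011
warbler: 0.35 × (1−0.45) × (1−0.4) × 0.2 = 0.0231
P(warbler | x) = 0.0231 / 0.0620125 ≈ 0.3725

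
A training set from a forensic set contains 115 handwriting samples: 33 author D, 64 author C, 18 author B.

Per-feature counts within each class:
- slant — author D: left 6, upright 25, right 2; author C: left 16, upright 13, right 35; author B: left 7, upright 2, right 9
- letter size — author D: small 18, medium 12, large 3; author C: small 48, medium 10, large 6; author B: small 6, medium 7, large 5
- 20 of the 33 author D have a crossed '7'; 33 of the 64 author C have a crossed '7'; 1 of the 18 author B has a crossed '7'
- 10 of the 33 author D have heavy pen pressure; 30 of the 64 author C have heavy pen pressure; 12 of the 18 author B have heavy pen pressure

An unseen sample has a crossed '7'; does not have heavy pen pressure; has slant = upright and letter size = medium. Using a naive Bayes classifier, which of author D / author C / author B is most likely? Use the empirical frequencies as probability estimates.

author D

author D: (33/115) × (25/33) × (12/33) × (20/33) × (23/33) ≈ 0.0333918
author C: (64/115) × (13/64) × (10/64) × (33/64) × (34/64) ≈ 0.00483836
author B: (18/115) × (2/18) × (7/18) × (1/18) × (6/18) ≈ 0.000125246
Highest score → author D.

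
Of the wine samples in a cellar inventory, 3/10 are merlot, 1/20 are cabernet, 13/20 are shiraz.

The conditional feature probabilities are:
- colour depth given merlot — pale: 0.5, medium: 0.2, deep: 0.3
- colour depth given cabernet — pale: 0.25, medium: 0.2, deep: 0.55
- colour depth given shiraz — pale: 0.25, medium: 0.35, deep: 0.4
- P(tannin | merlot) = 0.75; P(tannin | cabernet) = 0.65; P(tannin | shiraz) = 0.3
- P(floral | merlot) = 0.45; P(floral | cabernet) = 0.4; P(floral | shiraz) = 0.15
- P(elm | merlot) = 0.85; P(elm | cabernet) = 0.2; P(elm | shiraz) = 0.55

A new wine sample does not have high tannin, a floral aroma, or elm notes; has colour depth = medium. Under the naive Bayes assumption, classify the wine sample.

shiraz

merlot: 0.3 × 0.2 × (1−0.75) × (1−0.45) × (1−0.85) = 0.0012375
cabernet: 0.05 × 0.2 × (1−0.65) × (1−0.4) × (1−0.2) = 0.00168
shiraz: 0.65 × 0.35 × (1−0.3) × (1−0.15) × (1−0.55) = 0.060913125
Highest score → shiraz.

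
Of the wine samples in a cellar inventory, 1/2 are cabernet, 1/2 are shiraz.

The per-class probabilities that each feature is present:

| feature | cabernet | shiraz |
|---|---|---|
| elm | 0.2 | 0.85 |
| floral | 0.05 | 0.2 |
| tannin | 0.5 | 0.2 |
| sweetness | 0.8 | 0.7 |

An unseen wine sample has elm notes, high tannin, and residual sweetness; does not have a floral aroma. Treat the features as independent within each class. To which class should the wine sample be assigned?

shiraz

cabernet: 0.5 × 0.2 × (1−0.05) × 0.5 × 0.8 = 0.038
shiraz: 0.5 × 0.85 × (1−0.2) × 0.2 × 0.7 = 0.0476
Highest score → shiraz.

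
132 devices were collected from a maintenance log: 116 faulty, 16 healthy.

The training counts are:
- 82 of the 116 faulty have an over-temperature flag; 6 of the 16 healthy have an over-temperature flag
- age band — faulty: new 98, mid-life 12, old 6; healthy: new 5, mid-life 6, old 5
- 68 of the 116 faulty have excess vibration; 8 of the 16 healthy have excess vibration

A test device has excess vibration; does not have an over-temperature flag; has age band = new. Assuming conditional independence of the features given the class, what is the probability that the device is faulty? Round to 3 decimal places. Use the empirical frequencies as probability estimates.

faulty: (116/132) × (34/116) × (98/116) × (68/116) ≈ 0.127563
healthy: (16/132) × (10/16) × (5/16) × (8/16) ≈ 0.0118371
P(faulty | x) = 0.127563 / 0.1394001 ≈ 0.915

0.915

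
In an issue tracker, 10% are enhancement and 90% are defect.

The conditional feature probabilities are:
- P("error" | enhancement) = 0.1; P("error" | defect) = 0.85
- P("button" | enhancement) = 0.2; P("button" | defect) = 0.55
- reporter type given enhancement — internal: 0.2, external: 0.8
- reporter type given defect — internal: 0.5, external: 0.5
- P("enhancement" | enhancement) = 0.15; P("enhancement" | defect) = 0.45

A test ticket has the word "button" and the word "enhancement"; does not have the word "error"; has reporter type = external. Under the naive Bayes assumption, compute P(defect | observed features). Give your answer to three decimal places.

enhancement: 0.1 × (1−0.1) × 0.2 × 0.8 × 0.15 = 0.00216
defect: 0.9 × (1−0.85) × 0.55 × 0.5 × 0.45 = 0.01670625
P(defect | x) = 0.01670625 / 0.01886625 ≈ 0.886

0.886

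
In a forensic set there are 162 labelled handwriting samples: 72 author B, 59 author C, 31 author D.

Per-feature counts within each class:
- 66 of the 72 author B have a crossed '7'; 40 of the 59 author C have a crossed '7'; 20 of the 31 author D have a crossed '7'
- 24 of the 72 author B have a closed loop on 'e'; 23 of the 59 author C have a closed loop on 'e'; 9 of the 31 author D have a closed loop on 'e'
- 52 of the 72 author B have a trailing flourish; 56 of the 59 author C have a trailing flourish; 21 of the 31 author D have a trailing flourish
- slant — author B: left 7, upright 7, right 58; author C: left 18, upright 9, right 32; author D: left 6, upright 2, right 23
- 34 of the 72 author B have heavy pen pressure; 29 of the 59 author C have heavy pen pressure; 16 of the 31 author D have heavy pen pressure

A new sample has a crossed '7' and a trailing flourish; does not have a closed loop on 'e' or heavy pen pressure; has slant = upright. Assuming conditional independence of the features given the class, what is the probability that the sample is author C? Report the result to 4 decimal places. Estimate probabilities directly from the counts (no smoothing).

author B: (72/162) × (66/72) × (48/72) × (52/72) × (7/72) × (38/72) ≈ 0.0100653
author C: (59/162) × (40/59) × (36/59) × (56/59) × (9/59) × (30/59) ≈ 0.0110915
author D: (31/162) × (20/31) × (22/31) × (21/31) × (2/31) × (15/31) ≈ 0.00185281
P(author C | x) = 0.0110915 / 0.02300961 ≈ 0.4820

0.4820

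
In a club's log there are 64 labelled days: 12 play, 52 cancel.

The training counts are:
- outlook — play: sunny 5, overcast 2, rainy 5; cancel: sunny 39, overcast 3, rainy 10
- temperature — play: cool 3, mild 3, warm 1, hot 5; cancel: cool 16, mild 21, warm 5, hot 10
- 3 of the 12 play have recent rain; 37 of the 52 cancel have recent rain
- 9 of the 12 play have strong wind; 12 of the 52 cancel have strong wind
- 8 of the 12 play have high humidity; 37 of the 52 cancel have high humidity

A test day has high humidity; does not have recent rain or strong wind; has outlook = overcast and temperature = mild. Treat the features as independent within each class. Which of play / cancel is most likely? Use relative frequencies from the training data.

cancel

play: (12/64) × (2/12) × (3/12) × (9/12) × (3/12) × (8/12) = 0.0009765625
cancel: (52/64) × (3/52) × (21/52) × (15/52) × (40/52) × (37/52) ≈ 0.00298882
Highest score → cancel.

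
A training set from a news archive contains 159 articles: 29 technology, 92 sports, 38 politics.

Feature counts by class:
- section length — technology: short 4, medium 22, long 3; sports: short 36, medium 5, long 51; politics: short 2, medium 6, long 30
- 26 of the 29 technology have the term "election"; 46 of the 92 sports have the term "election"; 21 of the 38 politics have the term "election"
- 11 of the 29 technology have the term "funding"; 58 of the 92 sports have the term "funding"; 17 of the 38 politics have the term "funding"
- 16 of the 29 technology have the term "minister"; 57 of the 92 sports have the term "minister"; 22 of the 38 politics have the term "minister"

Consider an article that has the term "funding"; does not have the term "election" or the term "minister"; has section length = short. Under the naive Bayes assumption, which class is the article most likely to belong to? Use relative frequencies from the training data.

technology: (29/159) × (4/29) × (3/29) × (11/29) × (13/29) ≈ 0.000442513
sports: (92/159) × (36/92) × (46/92) × (58/92) × (35/92) ≈ 0.0271516
politics: (38/159) × (2/38) × (17/38) × (17/38) × (16/38) ≈ 0.00105999
Highest score → sports.

sports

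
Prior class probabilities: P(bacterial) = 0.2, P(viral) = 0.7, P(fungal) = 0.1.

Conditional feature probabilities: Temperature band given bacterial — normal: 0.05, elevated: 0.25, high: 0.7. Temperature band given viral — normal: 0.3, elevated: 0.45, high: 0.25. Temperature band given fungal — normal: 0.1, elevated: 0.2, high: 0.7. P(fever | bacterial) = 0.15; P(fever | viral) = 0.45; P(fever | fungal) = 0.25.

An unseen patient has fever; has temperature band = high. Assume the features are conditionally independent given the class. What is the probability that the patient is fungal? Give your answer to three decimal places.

bacterial: 0.2 × 0.7 × 0.15 = 0.021
viral: 0.7 × 0.25 × 0.45 = 0.07875
fungal: 0.1 × 0.7 × 0.25 = 0.0175
P(fungal | x) = 0.0175 / 0.11725 ≈ 0.149

0.149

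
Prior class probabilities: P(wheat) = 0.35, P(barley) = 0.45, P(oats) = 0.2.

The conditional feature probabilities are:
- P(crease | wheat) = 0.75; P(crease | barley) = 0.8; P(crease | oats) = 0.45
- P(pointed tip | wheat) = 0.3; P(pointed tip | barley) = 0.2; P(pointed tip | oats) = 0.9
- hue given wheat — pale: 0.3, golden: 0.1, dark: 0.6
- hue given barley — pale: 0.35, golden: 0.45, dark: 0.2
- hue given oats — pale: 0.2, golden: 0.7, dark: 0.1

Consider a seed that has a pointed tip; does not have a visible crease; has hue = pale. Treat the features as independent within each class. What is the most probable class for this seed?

oats

wheat: 0.35 × (1−0.75) × 0.3 × 0.3 = 0.007875
barley: 0.45 × (1−0.8) × 0.2 × 0.35 = 0.0063
oats: 0.2 × (1−0.45) × 0.9 × 0.2 = 0.0198
Highest score → oats.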